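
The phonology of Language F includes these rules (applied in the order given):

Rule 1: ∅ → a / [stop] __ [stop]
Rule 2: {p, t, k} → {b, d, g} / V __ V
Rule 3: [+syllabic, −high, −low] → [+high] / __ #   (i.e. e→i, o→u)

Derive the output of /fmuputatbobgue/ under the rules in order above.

Rule 1 (stop-cluster a-epenthesis): /t/ and /b/ form a stop–stop cluster, so [a] is inserted between them. /b/ and /g/ form a stop–stop cluster, so [a] is inserted between them. /fmuputatbobgue/ → fmuputatabobague.
Rule 2 (intervocalic voicing): /p/ is a voiceless stop between vowels /u/ and /u/, so it voices to [b]. /t/ is a voiceless stop between vowels /u/ and /a/, so it voices to [d]. /t/ is a voiceless stop between vowels /a/ and /a/, so it voices to [d]. /fmuputatabobague/ → fmubudadabobague.
Rule 3 (final vowel raising): /e/ is a mid vowel in word-final position, so it raises to [i]. /fmubudadabobague/ → fmubudadabobagui.

fmubudadabobagui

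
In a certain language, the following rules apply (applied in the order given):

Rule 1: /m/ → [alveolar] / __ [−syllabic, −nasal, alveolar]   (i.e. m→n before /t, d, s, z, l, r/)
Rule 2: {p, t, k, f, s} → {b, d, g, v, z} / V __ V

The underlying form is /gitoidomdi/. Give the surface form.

gidoidondi

Rule 1 (nasal place assimilation): /m/ precedes the alveolar consonant /d/, so it assimilates in place to [n]. /gitoidomdi/ → gitoidondi.
Rule 2 (intervocalic voicing): /t/ is a voiceless obstruent between vowels /i/ and /o/, so it voices to [d]. /gitoidondi/ → gidoidondi.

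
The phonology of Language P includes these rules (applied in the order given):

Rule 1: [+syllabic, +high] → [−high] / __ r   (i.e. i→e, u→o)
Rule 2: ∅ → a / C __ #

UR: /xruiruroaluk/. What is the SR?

xrueroroaluka

Rule 1 (pre-rhotic lowering): /i/ is a high vowel immediately before /r/, so it lowers to [e]. /u/ is a high vowel immediately before /r/, so it lowers to [o]. /xruiruroaluk/ → xrueroroaluk.
Rule 2 (final a-epenthesis): the form ends in the consonant /k/, so [a] is inserted word-finally. /xrueroroaluk/ → xrueroroaluka.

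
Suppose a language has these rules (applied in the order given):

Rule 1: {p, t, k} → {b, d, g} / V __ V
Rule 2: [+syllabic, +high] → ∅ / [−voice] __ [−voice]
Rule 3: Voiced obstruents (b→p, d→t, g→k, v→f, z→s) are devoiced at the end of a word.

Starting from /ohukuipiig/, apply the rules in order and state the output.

ohuguibiik

Rule 1 (intervocalic voicing): /k/ is a voiceless stop between vowels /u/ and /u/, so it voices to [g]. /p/ is a voiceless stop between vowels /i/ and /i/, so it voices to [b]. /ohukuipiig/ → ohuguibiig.
Rule 2 (high vowel syncope): no segment meets the environment; /ohuguibiig/ is unchanged.
Rule 3 (final devoicing): /g/ is a voiced obstruent in word-final position, so it devoices to [k]. /ohuguibiig/ → ohuguibiik.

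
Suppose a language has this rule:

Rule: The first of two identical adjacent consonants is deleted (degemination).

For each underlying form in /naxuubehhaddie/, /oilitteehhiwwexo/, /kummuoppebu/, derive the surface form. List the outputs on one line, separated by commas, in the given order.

/naxuubehhaddie/: /hh/ is a geminate; the first /h/ deletes. /dd/ is a geminate; the first /d/ deletes. → [naxuubehadie].
/oilitteehhiwwexo/: /tt/ is a geminate; the first /t/ deletes. /hh/ is a geminate; the first /h/ deletes. /ww/ is a geminate; the first /w/ deletes. → [oiliteehiwexo].
/kummuoppebu/: /mm/ is a geminate; the first /m/ deletes. /pp/ is a geminate; the first /p/ deletes. → [kumuopebu].

naxuubehadie, oiliteehiwexo, kumuopebu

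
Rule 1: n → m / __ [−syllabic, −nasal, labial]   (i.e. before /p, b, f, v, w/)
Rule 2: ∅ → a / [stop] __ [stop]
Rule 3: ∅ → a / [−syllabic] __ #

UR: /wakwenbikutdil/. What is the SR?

wakwembikutadila

Rule 1 (nasal place assimilation): /n/ precedes the labial consonant /b/, so it assimilates in place to [m]. /wakwenbikutdil/ → wakwembikutdil.
Rule 2 (stop-cluster a-epenthesis): /t/ and /d/ form a stop–stop cluster, so [a] is inserted between them. /wakwembikutdil/ → wakwembikutadil.
Rule 3 (final a-epenthesis): the form ends in the consonant /l/, so [a] is inserted word-finally. /wakwembikutadil/ → wakwembikutadila.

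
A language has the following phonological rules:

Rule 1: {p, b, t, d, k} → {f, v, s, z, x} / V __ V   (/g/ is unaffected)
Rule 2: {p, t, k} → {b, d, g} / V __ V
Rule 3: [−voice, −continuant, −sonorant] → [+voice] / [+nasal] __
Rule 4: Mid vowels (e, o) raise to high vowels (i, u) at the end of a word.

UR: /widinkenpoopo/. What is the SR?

Rule 1 (intervocalic spirantization): /d/ is a stop between vowels /i/ and /i/, so it spirantizes to the fricative [z]. /p/ is a stop between vowels /o/ and /o/, so it spirantizes to the fricative [f]. /widinkenpoopo/ → wizinkenpoofo.
Rule 2 (intervocalic voicing): no segment meets the environment; /wizinkenpoofo/ is unchanged.
Rule 3 (post-nasal voicing): /k/ is a voiceless stop immediately after the nasal /n/, so it voices to [g]. /p/ is a voiceless stop immediately after the nasal /n/, so it voices to [b]. /wizinkenpoofo/ → wizingenboofo.
Rule 4 (final vowel raising): /o/ is a mid vowel in word-final position, so it raises to [u]. /wizingenboofo/ → wizingenboofu.

wizingenboofu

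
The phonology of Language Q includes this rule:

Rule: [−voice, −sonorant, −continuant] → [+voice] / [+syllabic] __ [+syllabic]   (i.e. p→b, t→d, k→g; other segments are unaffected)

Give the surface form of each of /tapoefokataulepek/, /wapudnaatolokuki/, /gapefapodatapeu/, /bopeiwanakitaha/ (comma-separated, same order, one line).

/tapoefokataulepek/: /p/ is a voiceless stop between vowels /a/ and /o/, so it voices to [b]. /k/ is a voiceless stop between vowels /o/ and /a/, so it voices to [g]. /t/ is a voiceless stop between vowels /a/ and /a/, so it voices to [d]. /p/ is a voiceless stop between vowels /e/ and /e/, so it voices to [b]. → [taboefogadaulebek].
/wapudnaatolokuki/: /p/ is a voiceless stop between vowels /a/ and /u/, so it voices to [b]. /t/ is a voiceless stop between vowels /a/ and /o/, so it voices to [d]. /k/ is a voiceless stop between vowels /o/ and /u/, so it voices to [g]. /k/ is a voiceless stop between vowels /u/ and /i/, so it voices to [g]. → [wabudnaadologugi].
/gapefapodatapeu/: /p/ is a voiceless stop between vowels /a/ and /e/, so it voices to [b]. /p/ is a voiceless stop between vowels /a/ and /o/, so it voices to [b]. /t/ is a voiceless stop between vowels /a/ and /a/, so it voices to [d]. /p/ is a voiceless stop between vowels /a/ and /e/, so it voices to [b]. → [gabefabodadabeu].
/bopeiwanakitaha/: /p/ is a voiceless stop between vowels /o/ and /e/, so it voices to [b]. /k/ is a voiceless stop between vowels /a/ and /i/, so it voices to [g]. /t/ is a voiceless stop between vowels /i/ and /a/, so it voices to [d]. → [bobeiwanagidaha].

taboefogadaulebek, wabudnaadologugi, gabefabodadabeu, bobeiwanagidaha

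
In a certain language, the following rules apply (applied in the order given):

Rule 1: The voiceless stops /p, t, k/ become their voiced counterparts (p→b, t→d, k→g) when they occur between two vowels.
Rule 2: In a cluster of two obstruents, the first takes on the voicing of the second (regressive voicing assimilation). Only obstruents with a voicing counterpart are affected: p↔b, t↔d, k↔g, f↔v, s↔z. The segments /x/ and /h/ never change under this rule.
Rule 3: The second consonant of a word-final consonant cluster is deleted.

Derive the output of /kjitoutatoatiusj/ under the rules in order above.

kjidoudadoadius

Rule 1 (intervocalic voicing): /t/ is a voiceless stop between vowels /i/ and /o/, so it voices to [d]. /t/ is a voiceless stop between vowels /u/ and /a/, so it voices to [d]. /t/ is a voiceless stop between vowels /a/ and /o/, so it voices to [d]. /t/ is a voiceless stop between vowels /a/ and /i/, so it voices to [d]. /kjitoutatoatiusj/ → kjidoudadoadiusj.
Rule 2 (regressive voicing assimilation): no segment meets the environment; /kjidoudadoadiusj/ is unchanged.
Rule 3 (final cluster simplification): /j/ is the second consonant of a word-final cluster /sj/, so it deletes. /kjidoudadoadiusj/ → kjidoudadoadius.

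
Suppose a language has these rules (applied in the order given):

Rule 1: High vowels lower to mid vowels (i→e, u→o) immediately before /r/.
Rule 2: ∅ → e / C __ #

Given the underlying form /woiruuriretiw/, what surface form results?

woeruoreretiwe

Rule 1 (pre-rhotic lowering): /i/ is a high vowel immediately before /r/, so it lowers to [e]. /u/ is a high vowel immediately before /r/, so it lowers to [o]. /i/ is a high vowel immediately before /r/, so it lowers to [e]. /woiruuriretiw/ → woeruoreretiw.
Rule 2 (final e-epenthesis): the form ends in the consonant /w/, so [e] is inserted word-finally. /woeruoreretiw/ → woeruoreretiwe.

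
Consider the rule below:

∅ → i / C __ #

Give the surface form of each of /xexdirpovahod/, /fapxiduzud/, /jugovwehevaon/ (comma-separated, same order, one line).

/xexdirpovahod/: the form ends in the consonant /d/, so [i] is inserted word-finally. → [xexdirpovahodi].
/fapxiduzud/: the form ends in the consonant /d/, so [i] is inserted word-finally. → [fapxiduzudi].
/jugovwehevaon/: the form ends in the consonant /n/, so [i] is inserted word-finally. → [jugovwehevaoni].

xexdirpovahodi, fapxiduzudi, jugovwehevaoni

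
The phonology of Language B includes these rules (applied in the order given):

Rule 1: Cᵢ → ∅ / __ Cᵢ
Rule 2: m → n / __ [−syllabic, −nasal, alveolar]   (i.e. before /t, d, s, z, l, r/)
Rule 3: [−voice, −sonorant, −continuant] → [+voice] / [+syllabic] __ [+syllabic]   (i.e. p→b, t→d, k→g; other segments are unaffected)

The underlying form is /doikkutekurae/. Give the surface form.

doigudegurae

Rule 1 (degemination): /kk/ is a geminate; the first /k/ deletes. /doikkutekurae/ → doikutekurae.
Rule 2 (nasal place assimilation): no segment meets the environment; /doikutekurae/ is unchanged.
Rule 3 (intervocalic voicing): /k/ is a voiceless stop between vowels /i/ and /u/, so it voices to [g]. /t/ is a voiceless stop between vowels /u/ and /e/, so it voices to [d]. /k/ is a voiceless stop between vowels /e/ and /u/, so it voices to [g]. /doikutekurae/ → doigudegurae.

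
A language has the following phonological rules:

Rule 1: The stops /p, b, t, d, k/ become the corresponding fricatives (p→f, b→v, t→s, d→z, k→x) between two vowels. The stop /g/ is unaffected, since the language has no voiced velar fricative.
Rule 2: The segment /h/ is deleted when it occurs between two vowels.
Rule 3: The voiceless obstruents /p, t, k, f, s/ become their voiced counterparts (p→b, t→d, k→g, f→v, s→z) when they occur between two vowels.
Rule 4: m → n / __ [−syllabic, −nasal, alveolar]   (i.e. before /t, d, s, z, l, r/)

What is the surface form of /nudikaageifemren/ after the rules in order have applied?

Rule 1 (intervocalic spirantization): /d/ is a stop between vowels /u/ and /i/, so it spirantizes to the fricative [z]. /k/ is a stop between vowels /i/ and /a/, so it spirantizes to the fricative [x]. /nudikaageifemren/ → nuzixaageifemren.
Rule 2 (intervocalic h-deletion): no segment meets the environment; /nuzixaageifemren/ is unchanged.
Rule 3 (intervocalic voicing): /f/ is a voiceless obstruent between vowels /i/ and /e/, so it voices to [v]. /nuzixaageifemren/ → nuzixaageivemren.
Rule 4 (nasal place assimilation): /m/ precedes the alveolar consonant /r/, so it assimilates in place to [n]. /nuzixaageivemren/ → nuzixaageivenren.

nuzixaageivenren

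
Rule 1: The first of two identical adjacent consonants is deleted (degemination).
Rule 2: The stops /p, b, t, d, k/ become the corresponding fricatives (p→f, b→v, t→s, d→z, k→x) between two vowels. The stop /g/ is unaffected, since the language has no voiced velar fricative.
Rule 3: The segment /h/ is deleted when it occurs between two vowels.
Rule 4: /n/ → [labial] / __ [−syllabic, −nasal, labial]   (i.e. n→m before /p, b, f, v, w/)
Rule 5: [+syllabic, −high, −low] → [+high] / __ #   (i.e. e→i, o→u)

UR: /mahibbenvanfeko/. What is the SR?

maivemvamfexu

Rule 1 (degemination): /bb/ is a geminate; the first /b/ deletes. /mahibbenvanfeko/ → mahibenvanfeko.
Rule 2 (intervocalic spirantization): /b/ is a stop between vowels /i/ and /e/, so it spirantizes to the fricative [v]. /k/ is a stop between vowels /e/ and /o/, so it spirantizes to the fricative [x]. /mahibenvanfeko/ → mahivenvanfexo.
Rule 3 (intervocalic h-deletion): /h/ occurs between vowels /a/ and /i/, so it deletes. /mahivenvanfexo/ → maivenvanfexo.
Rule 4 (nasal place assimilation): /n/ precedes the labial consonant /v/, so it assimilates in place to [m]. /n/ precedes the labial consonant /f/, so it assimilates in place to [m]. /maivenvanfexo/ → maivemvamfexo.
Rule 5 (final vowel raising): /o/ is a mid vowel in word-final position, so it raises to [u]. /maivemvamfexo/ → maivemvamfexu.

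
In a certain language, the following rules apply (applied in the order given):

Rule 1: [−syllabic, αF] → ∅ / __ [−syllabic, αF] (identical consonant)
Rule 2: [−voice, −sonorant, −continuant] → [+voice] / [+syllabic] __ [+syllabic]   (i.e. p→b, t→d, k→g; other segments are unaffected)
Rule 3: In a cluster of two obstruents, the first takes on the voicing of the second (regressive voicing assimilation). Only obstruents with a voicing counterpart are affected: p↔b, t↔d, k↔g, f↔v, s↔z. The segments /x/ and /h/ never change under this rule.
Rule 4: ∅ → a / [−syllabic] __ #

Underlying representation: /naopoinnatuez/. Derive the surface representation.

Rule 1 (degemination): /nn/ is a geminate; the first /n/ deletes. /naopoinnatuez/ → naopoinatuez.
Rule 2 (intervocalic voicing): /p/ is a voiceless stop between vowels /o/ and /o/, so it voices to [b]. /t/ is a voiceless stop between vowels /a/ and /u/, so it voices to [d]. /naopoinatuez/ → naoboinaduez.
Rule 3 (regressive voicing assimilation): no segment meets the environment; /naoboinaduez/ is unchanged.
Rule 4 (final a-epenthesis): the form ends in the consonant /z/, so [a] is inserted word-finally. /naoboinaduez/ → naoboinadueza.

naoboinadueza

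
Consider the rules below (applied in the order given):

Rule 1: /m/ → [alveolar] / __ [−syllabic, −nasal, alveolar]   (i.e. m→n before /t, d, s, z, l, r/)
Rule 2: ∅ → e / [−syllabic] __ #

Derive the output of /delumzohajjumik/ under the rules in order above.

Rule 1 (nasal place assimilation): /m/ precedes the alveolar consonant /z/, so it assimilates in place to [n]. /delumzohajjumik/ → delunzohajjumik.
Rule 2 (final e-epenthesis): the form ends in the consonant /k/, so [e] is inserted word-finally. /delunzohajjumik/ → delunzohajjumike.

delunzohajjumike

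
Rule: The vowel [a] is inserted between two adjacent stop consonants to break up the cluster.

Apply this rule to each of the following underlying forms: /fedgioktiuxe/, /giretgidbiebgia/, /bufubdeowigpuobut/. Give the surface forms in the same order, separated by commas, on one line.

fedagiokatiuxe, giretagidabiebagia, bufubadeowigapuobut

/fedgioktiuxe/: /d/ and /g/ form a stop–stop cluster, so [a] is inserted between them. /k/ and /t/ form a stop–stop cluster, so [a] is inserted between them. → [fedagiokatiuxe].
/giretgidbiebgia/: /t/ and /g/ form a stop–stop cluster, so [a] is inserted between them. /d/ and /b/ form a stop–stop cluster, so [a] is inserted between them. /b/ and /g/ form a stop–stop cluster, so [a] is inserted between them. → [giretagidabiebagia].
/bufubdeowigpuobut/: /b/ and /d/ form a stop–stop cluster, so [a] is inserted between them. /g/ and /p/ form a stop–stop cluster, so [a] is inserted between them. → [bufubadeowigapuobut].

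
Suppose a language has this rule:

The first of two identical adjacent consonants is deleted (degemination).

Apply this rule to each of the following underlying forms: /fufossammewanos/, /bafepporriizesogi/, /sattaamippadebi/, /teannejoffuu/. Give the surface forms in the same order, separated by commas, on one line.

fufosamewanos, bafeporiizesogi, sataamipadebi, teanejofuu

/fufossammewanos/: /ss/ is a geminate; the first /s/ deletes. /mm/ is a geminate; the first /m/ deletes. → [fufosamewanos].
/bafepporriizesogi/: /pp/ is a geminate; the first /p/ deletes. /rr/ is a geminate; the first /r/ deletes. → [bafeporiizesogi].
/sattaamippadebi/: /tt/ is a geminate; the first /t/ deletes. /pp/ is a geminate; the first /p/ deletes. → [sataamipadebi].
/teannejoffuu/: /nn/ is a geminate; the first /n/ deletes. /ff/ is a geminate; the first /f/ deletes. → [teanejofuu].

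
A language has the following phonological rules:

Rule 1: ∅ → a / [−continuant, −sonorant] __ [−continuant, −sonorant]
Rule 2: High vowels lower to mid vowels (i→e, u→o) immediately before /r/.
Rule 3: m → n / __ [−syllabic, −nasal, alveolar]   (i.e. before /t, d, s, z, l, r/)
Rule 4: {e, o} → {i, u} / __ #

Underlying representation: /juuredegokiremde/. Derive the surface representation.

juoredegokerendi

Rule 1 (stop-cluster a-epenthesis): no segment meets the environment; /juuredegokiremde/ is unchanged.
Rule 2 (pre-rhotic lowering): /u/ is a high vowel immediately before /r/, so it lowers to [o]. /i/ is a high vowel immediately before /r/, so it lowers to [e]. /juuredegokiremde/ → juoredegokeremde.
Rule 3 (nasal place assimilation): /m/ precedes the alveolar consonant /d/, so it assimilates in place to [n]. /juoredegokeremde/ → juoredegokerende.
Rule 4 (final vowel raising): /e/ is a mid vowel in word-final position, so it raises to [i]. /juoredegokerende/ → juoredegokerendi.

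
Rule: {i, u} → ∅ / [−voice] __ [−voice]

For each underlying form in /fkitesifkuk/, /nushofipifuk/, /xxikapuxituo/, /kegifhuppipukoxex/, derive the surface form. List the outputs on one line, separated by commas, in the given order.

/fkitesifkuk/: /i/ is a high vowel flanked by voiceless consonants /k/ and /t/, so it deletes. /i/ is a high vowel flanked by voiceless consonants /s/ and /f/, so it deletes. /u/ is a high vowel flanked by voiceless consonants /k/ and /k/, so it deletes. → [fktesfkk].
/nushofipifuk/: /i/ is a high vowel flanked by voiceless consonants /f/ and /p/, so it deletes. /i/ is a high vowel flanked by voiceless consonants /p/ and /f/, so it deletes. /u/ is a high vowel flanked by voiceless consonants /f/ and /k/, so it deletes. → [nushofpfk].
/xxikapuxituo/: /i/ is a high vowel flanked by voiceless consonants /x/ and /k/, so it deletes. /u/ is a high vowel flanked by voiceless consonants /p/ and /x/, so it deletes. /i/ is a high vowel flanked by voiceless consonants /x/ and /t/, so it deletes. → [xxkapxtuo].
/kegifhuppipukoxex/: /u/ is a high vowel flanked by voiceless consonants /h/ and /p/, so it deletes. /i/ is a high vowel flanked by voiceless consonants /p/ and /p/, so it deletes. /u/ is a high vowel flanked by voiceless consonants /p/ and /k/, so it deletes. → [kegifhpppkoxex].

fktesfkk, nushofpfk, xxkapxtuo, kegifhpppkoxex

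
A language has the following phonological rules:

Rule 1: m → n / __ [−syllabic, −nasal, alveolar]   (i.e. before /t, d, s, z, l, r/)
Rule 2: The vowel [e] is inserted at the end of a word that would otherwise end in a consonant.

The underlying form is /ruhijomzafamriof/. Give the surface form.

ruhijonzafanriofe

Rule 1 (nasal place assimilation): /m/ precedes the alveolar consonant /z/, so it assimilates in place to [n]. /m/ precedes the alveolar consonant /r/, so it assimilates in place to [n]. /ruhijomzafamriof/ → ruhijonzafanriof.
Rule 2 (final e-epenthesis): the form ends in the consonant /f/, so [e] is inserted word-finally. /ruhijonzafanriof/ → ruhijonzafanriofe.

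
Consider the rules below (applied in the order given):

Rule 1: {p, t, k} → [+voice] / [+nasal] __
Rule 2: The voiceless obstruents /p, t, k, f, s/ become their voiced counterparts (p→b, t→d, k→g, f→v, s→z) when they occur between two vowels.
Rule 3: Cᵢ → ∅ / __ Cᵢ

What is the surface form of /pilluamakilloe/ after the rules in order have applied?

piluamagiloe

Rule 1 (post-nasal voicing): no segment meets the environment; /pilluamakilloe/ is unchanged.
Rule 2 (intervocalic voicing): /k/ is a voiceless obstruent between vowels /a/ and /i/, so it voices to [g]. /pilluamakilloe/ → pilluamagilloe.
Rule 3 (degemination): /ll/ is a geminate; the first /l/ deletes. /ll/ is a geminate; the first /l/ deletes. /pilluamagilloe/ → piluamagiloe.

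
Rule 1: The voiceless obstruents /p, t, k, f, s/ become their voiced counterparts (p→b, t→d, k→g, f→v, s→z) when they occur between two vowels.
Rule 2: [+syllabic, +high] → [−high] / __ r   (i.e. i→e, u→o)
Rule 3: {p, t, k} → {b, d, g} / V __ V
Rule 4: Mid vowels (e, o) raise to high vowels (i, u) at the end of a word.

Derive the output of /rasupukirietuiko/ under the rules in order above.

Rule 1 (intervocalic voicing): /s/ is a voiceless obstruent between vowels /a/ and /u/, so it voices to [z]. /p/ is a voiceless obstruent between vowels /u/ and /u/, so it voices to [b]. /k/ is a voiceless obstruent between vowels /u/ and /i/, so it voices to [g]. /t/ is a voiceless obstruent between vowels /e/ and /u/, so it voices to [d]. /k/ is a voiceless obstruent between vowels /i/ and /o/, so it voices to [g]. /rasupukirietuiko/ → razubugirieduigo.
Rule 2 (pre-rhotic lowering): /i/ is a high vowel immediately before /r/, so it lowers to [e]. /razubugirieduigo/ → razubugerieduigo.
Rule 3 (intervocalic voicing): no segment meets the environment; /razubugerieduigo/ is unchanged.
Rule 4 (final vowel raising): /o/ is a mid vowel in word-final position, so it raises to [u]. /razubugerieduigo/ → razubugerieduigu.

razubugerieduigu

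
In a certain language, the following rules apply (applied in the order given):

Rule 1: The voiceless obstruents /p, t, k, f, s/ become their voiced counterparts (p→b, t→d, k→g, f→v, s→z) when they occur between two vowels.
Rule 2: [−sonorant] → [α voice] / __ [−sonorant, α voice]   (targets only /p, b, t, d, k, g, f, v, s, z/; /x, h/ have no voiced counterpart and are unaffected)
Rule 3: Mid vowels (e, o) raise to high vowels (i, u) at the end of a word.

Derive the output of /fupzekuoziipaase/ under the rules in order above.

fubzeguoziibaazi

Rule 1 (intervocalic voicing): /k/ is a voiceless obstruent between vowels /e/ and /u/, so it voices to [g]. /p/ is a voiceless obstruent between vowels /i/ and /a/, so it voices to [b]. /s/ is a voiceless obstruent between vowels /a/ and /e/, so it voices to [z]. /fupzekuoziipaase/ → fupzeguoziibaaze.
Rule 2 (regressive voicing assimilation): /p/ precedes the voiced obstruent /z/, so it voices to [b] by assimilation. /fupzeguoziibaaze/ → fubzeguoziibaaze.
Rule 3 (final vowel raising): /e/ is a mid vowel in word-final position, so it raises to [i]. /fubzeguoziibaaze/ → fubzeguoziibaazi.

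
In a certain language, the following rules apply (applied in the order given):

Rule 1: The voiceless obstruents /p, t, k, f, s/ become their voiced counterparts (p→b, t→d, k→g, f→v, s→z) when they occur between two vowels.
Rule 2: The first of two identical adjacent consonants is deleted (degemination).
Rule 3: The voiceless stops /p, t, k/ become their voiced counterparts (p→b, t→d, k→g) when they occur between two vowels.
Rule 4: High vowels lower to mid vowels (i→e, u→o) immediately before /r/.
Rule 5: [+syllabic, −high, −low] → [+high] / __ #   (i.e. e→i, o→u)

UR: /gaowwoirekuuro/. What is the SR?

gaowoereguoru

Rule 1 (intervocalic voicing): /k/ is a voiceless obstruent between vowels /e/ and /u/, so it voices to [g]. /gaowwoirekuuro/ → gaowwoireguuro.
Rule 2 (degemination): /ww/ is a geminate; the first /w/ deletes. /gaowwoireguuro/ → gaowoireguuro.
Rule 3 (intervocalic voicing): no segment meets the environment; /gaowoireguuro/ is unchanged.
Rule 4 (pre-rhotic lowering): /i/ is a high vowel immediately before /r/, so it lowers to [e]. /u/ is a high vowel immediately before /r/, so it lowers to [o]. /gaowoireguuro/ → gaowoereguoro.
Rule 5 (final vowel raising): /o/ is a mid vowel in word-final position, so it raises to [u]. /gaowoereguoro/ → gaowoereguoru.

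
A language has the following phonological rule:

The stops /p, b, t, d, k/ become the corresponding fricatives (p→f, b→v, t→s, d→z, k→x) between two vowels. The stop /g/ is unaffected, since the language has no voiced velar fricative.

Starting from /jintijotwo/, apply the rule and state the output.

jintijotwo

No segment of /jintijotwo/ meets the structural description of the rule, so the form surfaces unchanged.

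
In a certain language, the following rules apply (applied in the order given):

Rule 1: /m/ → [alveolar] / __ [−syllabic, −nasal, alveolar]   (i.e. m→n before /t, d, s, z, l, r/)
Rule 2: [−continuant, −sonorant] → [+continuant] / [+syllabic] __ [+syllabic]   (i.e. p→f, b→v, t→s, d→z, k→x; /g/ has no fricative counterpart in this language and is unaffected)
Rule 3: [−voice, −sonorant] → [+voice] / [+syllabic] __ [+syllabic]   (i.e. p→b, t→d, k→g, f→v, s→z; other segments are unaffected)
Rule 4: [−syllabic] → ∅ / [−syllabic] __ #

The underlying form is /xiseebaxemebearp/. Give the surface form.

xizeevaxemevear

Rule 1 (nasal place assimilation): no segment meets the environment; /xiseebaxemebearp/ is unchanged.
Rule 2 (intervocalic spirantization): /b/ is a stop between vowels /e/ and /a/, so it spirantizes to the fricative [v]. /b/ is a stop between vowels /e/ and /e/, so it spirantizes to the fricative [v]. /xiseebaxemebearp/ → xiseevaxemevearp.
Rule 3 (intervocalic voicing): /s/ is a voiceless obstruent between vowels /i/ and /e/, so it voices to [z]. /xiseevaxemevearp/ → xizeevaxemevearp.
Rule 4 (final cluster simplification): /p/ is the second consonant of a word-final cluster /rp/, so it deletes. /xizeevaxemevearp/ → xizeevaxemevear.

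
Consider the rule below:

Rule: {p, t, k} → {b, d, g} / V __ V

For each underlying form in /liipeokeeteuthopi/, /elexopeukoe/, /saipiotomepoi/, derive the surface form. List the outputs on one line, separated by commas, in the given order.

/liipeokeeteuthopi/: /p/ is a voiceless stop between vowels /i/ and /e/, so it voices to [b]. /k/ is a voiceless stop between vowels /o/ and /e/, so it voices to [g]. /t/ is a voiceless stop between vowels /e/ and /e/, so it voices to [d]. /p/ is a voiceless stop between vowels /o/ and /i/, so it voices to [b]. → [liibeogeedeuthobi].
/elexopeukoe/: /p/ is a voiceless stop between vowels /o/ and /e/, so it voices to [b]. /k/ is a voiceless stop between vowels /u/ and /o/, so it voices to [g]. → [elexobeugoe].
/saipiotomepoi/: /p/ is a voiceless stop between vowels /i/ and /i/, so it voices to [b]. /t/ is a voiceless stop between vowels /o/ and /o/, so it voices to [d]. /p/ is a voiceless stop between vowels /e/ and /o/, so it voices to [b]. → [saibiodomeboi].

liibeogeedeuthobi, elexobeugoe, saibiodomeboi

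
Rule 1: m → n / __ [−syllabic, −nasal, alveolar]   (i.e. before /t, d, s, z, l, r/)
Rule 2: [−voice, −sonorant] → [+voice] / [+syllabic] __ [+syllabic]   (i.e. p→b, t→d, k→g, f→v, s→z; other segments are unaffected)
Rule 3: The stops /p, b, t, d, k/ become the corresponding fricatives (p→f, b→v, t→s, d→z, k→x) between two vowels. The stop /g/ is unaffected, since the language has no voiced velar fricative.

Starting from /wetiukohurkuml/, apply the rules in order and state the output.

weziugohurkunl

Rule 1 (nasal place assimilation): /m/ precedes the alveolar consonant /l/, so it assimilates in place to [n]. /wetiukohurkuml/ → wetiukohurkunl.
Rule 2 (intervocalic voicing): /t/ is a voiceless obstruent between vowels /e/ and /i/, so it voices to [d]. /k/ is a voiceless obstruent between vowels /u/ and /o/, so it voices to [g]. /wetiukohurkunl/ → wediugohurkunl.
Rule 3 (intervocalic spirantization): /d/ is a stop between vowels /e/ and /i/, so it spirantizes to the fricative [z]. /wediugohurkunl/ → weziugohurkunl.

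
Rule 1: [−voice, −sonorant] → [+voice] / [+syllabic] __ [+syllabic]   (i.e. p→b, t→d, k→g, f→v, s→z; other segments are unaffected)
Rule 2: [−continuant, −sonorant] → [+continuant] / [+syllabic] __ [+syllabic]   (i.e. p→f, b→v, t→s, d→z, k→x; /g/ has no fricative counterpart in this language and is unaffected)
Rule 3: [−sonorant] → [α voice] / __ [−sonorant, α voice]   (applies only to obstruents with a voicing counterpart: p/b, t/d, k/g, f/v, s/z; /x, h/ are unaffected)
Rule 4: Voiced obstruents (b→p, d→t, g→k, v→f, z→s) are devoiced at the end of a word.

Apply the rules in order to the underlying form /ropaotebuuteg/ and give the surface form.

rovaozevuuzek

Rule 1 (intervocalic voicing): /p/ is a voiceless obstruent between vowels /o/ and /a/, so it voices to [b]. /t/ is a voiceless obstruent between vowels /o/ and /e/, so it voices to [d]. /t/ is a voiceless obstruent between vowels /u/ and /e/, so it voices to [d]. /ropaotebuuteg/ → robaodebuudeg.
Rule 2 (intervocalic spirantization): /b/ is a stop between vowels /o/ and /a/, so it spirantizes to the fricative [v]. /d/ is a stop between vowels /o/ and /e/, so it spirantizes to the fricative [z]. /b/ is a stop between vowels /e/ and /u/, so it spirantizes to the fricative [v]. /d/ is a stop between vowels /u/ and /e/, so it spirantizes to the fricative [z]. /robaodebuudeg/ → rovaozevuuzeg.
Rule 3 (regressive voicing assimilation): no segment meets the environment; /rovaozevuuzeg/ is unchanged.
Rule 4 (final devoicing): /g/ is a voiced obstruent in word-final position, so it devoices to [k]. /rovaozevuuzeg/ → rovaozevuuzek.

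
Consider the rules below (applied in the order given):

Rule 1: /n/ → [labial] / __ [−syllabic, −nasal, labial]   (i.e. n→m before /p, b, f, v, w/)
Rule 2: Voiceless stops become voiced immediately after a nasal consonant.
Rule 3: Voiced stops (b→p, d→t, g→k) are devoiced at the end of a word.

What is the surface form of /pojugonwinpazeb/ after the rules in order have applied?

Rule 1 (nasal place assimilation): /n/ precedes the labial consonant /w/, so it assimilates in place to [m]. /n/ precedes the labial consonant /p/, so it assimilates in place to [m]. /pojugonwinpazeb/ → pojugomwimpazeb.
Rule 2 (post-nasal voicing): /p/ is a voiceless stop immediately after the nasal /m/, so it voices to [b]. /pojugomwimpazeb/ → pojugomwimbazeb.
Rule 3 (final devoicing): /b/ is a voiced stop in word-final position, so it devoices to [p]. /pojugomwimbazeb/ → pojugomwimbazep.

pojugomwimbazep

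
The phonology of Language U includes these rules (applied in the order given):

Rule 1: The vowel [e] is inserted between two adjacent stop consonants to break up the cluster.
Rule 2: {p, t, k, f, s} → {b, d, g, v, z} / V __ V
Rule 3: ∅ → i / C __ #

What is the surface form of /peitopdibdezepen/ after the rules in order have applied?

peidobedibedezebeni

Rule 1 (stop-cluster e-epenthesis): /p/ and /d/ form a stop–stop cluster, so [e] is inserted between them. /b/ and /d/ form a stop–stop cluster, so [e] is inserted between them. /peitopdibdezepen/ → peitopedibedezepen.
Rule 2 (intervocalic voicing): /t/ is a voiceless obstruent between vowels /i/ and /o/, so it voices to [d]. /p/ is a voiceless obstruent between vowels /o/ and /e/, so it voices to [b]. /p/ is a voiceless obstruent between vowels /e/ and /e/, so it voices to [b]. /peitopedibedezepen/ → peidobedibedezeben.
Rule 3 (final i-epenthesis): the form ends in the consonant /n/, so [i] is inserted word-finally. /peidobedibedezeben/ → peidobedibedezebeni.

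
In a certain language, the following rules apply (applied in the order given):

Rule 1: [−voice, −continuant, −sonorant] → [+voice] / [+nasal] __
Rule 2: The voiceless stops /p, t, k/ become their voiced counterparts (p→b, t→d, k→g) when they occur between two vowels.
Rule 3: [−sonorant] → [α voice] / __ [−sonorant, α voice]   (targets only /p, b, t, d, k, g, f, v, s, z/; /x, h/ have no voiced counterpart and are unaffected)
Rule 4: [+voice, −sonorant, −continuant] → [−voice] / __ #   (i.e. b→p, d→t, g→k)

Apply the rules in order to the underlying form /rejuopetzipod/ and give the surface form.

Rule 1 (post-nasal voicing): no segment meets the environment; /rejuopetzipod/ is unchanged.
Rule 2 (intervocalic voicing): /p/ is a voiceless stop between vowels /o/ and /e/, so it voices to [b]. /p/ is a voiceless stop between vowels /i/ and /o/, so it voices to [b]. /rejuopetzipod/ → rejuobetzibod.
Rule 3 (regressive voicing assimilation): /t/ precedes the voiced obstruent /z/, so it voices to [d] by assimilation. /rejuobetzibod/ → rejuobedzibod.
Rule 4 (final devoicing): /d/ is a voiced stop in word-final position, so it devoices to [t]. /rejuobedzibod/ → rejuobedzibot.

rejuobedzibot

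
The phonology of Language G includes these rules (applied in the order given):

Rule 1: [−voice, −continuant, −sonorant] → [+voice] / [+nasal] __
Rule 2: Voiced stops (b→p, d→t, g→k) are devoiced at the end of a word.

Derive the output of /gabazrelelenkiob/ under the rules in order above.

Rule 1 (post-nasal voicing): /k/ is a voiceless stop immediately after the nasal /n/, so it voices to [g]. /gabazrelelenkiob/ → gabazrelelengiob.
Rule 2 (final devoicing): /b/ is a voiced stop in word-final position, so it devoices to [p]. /gabazrelelengiob/ → gabazrelelengiop.

gabazrelelengiop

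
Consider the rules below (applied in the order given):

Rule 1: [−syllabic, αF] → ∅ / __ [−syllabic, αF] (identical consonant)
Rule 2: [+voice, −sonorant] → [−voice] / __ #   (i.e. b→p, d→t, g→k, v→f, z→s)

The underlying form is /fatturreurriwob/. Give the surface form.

fatureuriwop

Rule 1 (degemination): /tt/ is a geminate; the first /t/ deletes. /rr/ is a geminate; the first /r/ deletes. /rr/ is a geminate; the first /r/ deletes. /fatturreurriwob/ → fatureuriwob.
Rule 2 (final devoicing): /b/ is a voiced obstruent in word-final position, so it devoices to [p]. /fatureuriwob/ → fatureuriwop.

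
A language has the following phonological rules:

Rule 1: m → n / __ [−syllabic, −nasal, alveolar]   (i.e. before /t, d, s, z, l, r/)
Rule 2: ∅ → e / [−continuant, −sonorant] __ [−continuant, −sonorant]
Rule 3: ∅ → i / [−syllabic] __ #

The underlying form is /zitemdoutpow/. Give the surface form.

Rule 1 (nasal place assimilation): /m/ precedes the alveolar consonant /d/, so it assimilates in place to [n]. /zitemdoutpow/ → zitendoutpow.
Rule 2 (stop-cluster e-epenthesis): /t/ and /p/ form a stop–stop cluster, so [e] is inserted between them. /zitendoutpow/ → zitendoutepow.
Rule 3 (final i-epenthesis): the form ends in the consonant /w/, so [i] is inserted word-finally. /zitendoutepow/ → zitendoutepowi.

zitendoutepowi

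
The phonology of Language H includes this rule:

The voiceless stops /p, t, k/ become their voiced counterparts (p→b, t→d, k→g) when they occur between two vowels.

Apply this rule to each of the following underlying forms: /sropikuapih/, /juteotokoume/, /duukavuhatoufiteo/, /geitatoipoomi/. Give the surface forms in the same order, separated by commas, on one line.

srobiguabih, judeodogoume, duugavuhadoufideo, geidadoiboomi

/sropikuapih/: /p/ is a voiceless stop between vowels /o/ and /i/, so it voices to [b]. /k/ is a voiceless stop between vowels /i/ and /u/, so it voices to [g]. /p/ is a voiceless stop between vowels /a/ and /i/, so it voices to [b]. → [srobiguabih].
/juteotokoume/: /t/ is a voiceless stop between vowels /u/ and /e/, so it voices to [d]. /t/ is a voiceless stop between vowels /o/ and /o/, so it voices to [d]. /k/ is a voiceless stop between vowels /o/ and /o/, so it voices to [g]. → [judeodogoume].
/duukavuhatoufiteo/: /k/ is a voiceless stop between vowels /u/ and /a/, so it voices to [g]. /t/ is a voiceless stop between vowels /a/ and /o/, so it voices to [d]. /t/ is a voiceless stop between vowels /i/ and /e/, so it voices to [d]. → [duugavuhadoufideo].
/geitatoipoomi/: /t/ is a voiceless stop between vowels /i/ and /a/, so it voices to [d]. /t/ is a voiceless stop between vowels /a/ and /o/, so it voices to [d]. /p/ is a voiceless stop between vowels /i/ and /o/, so it voices to [b]. → [geidadoiboomi].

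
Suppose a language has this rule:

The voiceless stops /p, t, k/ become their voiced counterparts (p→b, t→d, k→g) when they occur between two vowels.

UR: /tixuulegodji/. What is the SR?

No segment of /tixuulegodji/ meets the structural description of the rule, so the form surfaces unchanged.

tixuulegodji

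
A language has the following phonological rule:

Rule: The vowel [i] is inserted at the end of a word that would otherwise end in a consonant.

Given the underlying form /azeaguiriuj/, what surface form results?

azeaguiriuji

the form ends in the consonant /j/, so [i] is inserted word-finally.
Surface form: [azeaguiriuji].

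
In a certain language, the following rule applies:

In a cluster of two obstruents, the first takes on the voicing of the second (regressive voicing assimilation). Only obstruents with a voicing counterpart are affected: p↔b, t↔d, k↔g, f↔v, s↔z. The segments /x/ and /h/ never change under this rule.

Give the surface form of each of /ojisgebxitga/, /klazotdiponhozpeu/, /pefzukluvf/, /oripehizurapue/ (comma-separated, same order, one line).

/ojisgebxitga/: /s/ precedes the voiced obstruent /g/, so it voices to [z] by assimilation. /b/ precedes the voiceless obstruent /x/, so it devoices to [p] by assimilation. /t/ precedes the voiced obstruent /g/, so it voices to [d] by assimilation. → [ojizgepxidga].
/klazotdiponhozpeu/: /t/ precedes the voiced obstruent /d/, so it voices to [d] by assimilation. /z/ precedes the voiceless obstruent /p/, so it devoices to [s] by assimilation. → [klazoddiponhospeu].
/pefzukluvf/: /f/ precedes the voiced obstruent /z/, so it voices to [v] by assimilation. /v/ precedes the voiceless obstruent /f/, so it devoices to [f] by assimilation. → [pevzukluff].
/oripehizurapue/: the rule's environment is not met; surfaces unchanged as [oripehizurapue].

ojizgepxidga, klazoddiponhospeu, pevzukluff, oripehizurapue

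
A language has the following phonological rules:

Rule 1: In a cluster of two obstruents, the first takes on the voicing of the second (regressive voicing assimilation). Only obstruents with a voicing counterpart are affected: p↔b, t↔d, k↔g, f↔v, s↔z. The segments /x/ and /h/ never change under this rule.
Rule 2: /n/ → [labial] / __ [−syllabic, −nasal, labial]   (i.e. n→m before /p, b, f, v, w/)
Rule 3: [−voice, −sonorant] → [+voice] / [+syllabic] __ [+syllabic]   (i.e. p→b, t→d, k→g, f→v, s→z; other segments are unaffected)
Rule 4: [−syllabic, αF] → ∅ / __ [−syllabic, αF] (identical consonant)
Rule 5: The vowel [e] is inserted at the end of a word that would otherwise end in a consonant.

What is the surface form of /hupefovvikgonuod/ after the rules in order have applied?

Rule 1 (regressive voicing assimilation): /k/ precedes the voiced obstruent /g/, so it voices to [g] by assimilation. /hupefovvikgonuod/ → hupefovviggonuod.
Rule 2 (nasal place assimilation): no segment meets the environment; /hupefovviggonuod/ is unchanged.
Rule 3 (intervocalic voicing): /p/ is a voiceless obstruent between vowels /u/ and /e/, so it voices to [b]. /f/ is a voiceless obstruent between vowels /e/ and /o/, so it voices to [v]. /hupefovviggonuod/ → hubevovviggonuod.
Rule 4 (degemination): /vv/ is a geminate; the first /v/ deletes. /gg/ is a geminate; the first /g/ deletes. /hubevovviggonuod/ → hubevovigonuod.
Rule 5 (final e-epenthesis): the form ends in the consonant /d/, so [e] is inserted word-finally. /hubevovigonuod/ → hubevovigonuode.

hubevovigonuode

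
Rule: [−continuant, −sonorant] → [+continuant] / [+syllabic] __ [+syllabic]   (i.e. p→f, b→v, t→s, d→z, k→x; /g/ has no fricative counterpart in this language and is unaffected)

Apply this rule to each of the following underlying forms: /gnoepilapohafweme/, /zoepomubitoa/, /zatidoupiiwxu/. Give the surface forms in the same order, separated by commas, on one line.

gnoefilafohafweme, zoefomuvisoa, zasizoufiiwxu

/gnoepilapohafweme/: /p/ is a stop between vowels /e/ and /i/, so it spirantizes to the fricative [f]. /p/ is a stop between vowels /a/ and /o/, so it spirantizes to the fricative [f]. → [gnoefilafohafweme].
/zoepomubitoa/: /p/ is a stop between vowels /e/ and /o/, so it spirantizes to the fricative [f]. /b/ is a stop between vowels /u/ and /i/, so it spirantizes to the fricative [v]. /t/ is a stop between vowels /i/ and /o/, so it spirantizes to the fricative [s]. → [zoefomuvisoa].
/zatidoupiiwxu/: /t/ is a stop between vowels /a/ and /i/, so it spirantizes to the fricative [s]. /d/ is a stop between vowels /i/ and /o/, so it spirantizes to the fricative [z]. /p/ is a stop between vowels /u/ and /i/, so it spirantizes to the fricative [f]. → [zasizoufiiwxu].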